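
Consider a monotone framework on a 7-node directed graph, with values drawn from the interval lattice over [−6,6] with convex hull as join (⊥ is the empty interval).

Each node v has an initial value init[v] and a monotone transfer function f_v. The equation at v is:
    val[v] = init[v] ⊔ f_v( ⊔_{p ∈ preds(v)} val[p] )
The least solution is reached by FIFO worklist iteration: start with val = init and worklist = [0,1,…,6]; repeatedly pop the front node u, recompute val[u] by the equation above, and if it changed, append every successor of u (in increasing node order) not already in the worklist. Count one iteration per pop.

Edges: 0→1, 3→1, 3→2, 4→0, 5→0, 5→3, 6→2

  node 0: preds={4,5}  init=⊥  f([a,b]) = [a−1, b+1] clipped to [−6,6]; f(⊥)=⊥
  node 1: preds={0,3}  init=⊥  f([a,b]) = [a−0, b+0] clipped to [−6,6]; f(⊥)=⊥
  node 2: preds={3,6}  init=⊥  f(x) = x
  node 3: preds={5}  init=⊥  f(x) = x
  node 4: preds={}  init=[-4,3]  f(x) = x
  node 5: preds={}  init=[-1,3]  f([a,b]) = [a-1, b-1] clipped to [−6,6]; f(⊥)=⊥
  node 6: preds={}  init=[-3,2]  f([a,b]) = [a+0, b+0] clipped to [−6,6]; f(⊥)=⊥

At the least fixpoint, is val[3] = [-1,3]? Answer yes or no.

Trace (9 dequeues):
  [1] u=0 | in [-4,3] | out [-5,4] | prev ⊥ | push {}
  [2] u=1 | in [-5,4] | out [-5,4] | prev ⊥ | push {}
  [3] u=2 | in [-3,2] | out [-3,2] | prev ⊥ | push {}
  [4] u=3 | in [-1,3] | out [-1,3] | prev ⊥ | push {1,2}
  [5] u=4 | in ⊥ | out [-4,3] | ==
  [6] u=5 | in ⊥ | out [-1,3] | ==
  [7] u=6 | in ⊥ | out [-3,2] | ==
  [8] u=1 | in [-5,4] | out [-5,4] | ==
  [9] u=2 | in [-3,3] | out [-3,3] | prev [-3,2] | push {}

Converged values:
  [0] [-5,4]
  [1] [-5,4]
  [2] [-3,3]
  [3] [-1,3]
  [4] [-4,3]
  [5] [-1,3]
  [6] [-3,2]

yes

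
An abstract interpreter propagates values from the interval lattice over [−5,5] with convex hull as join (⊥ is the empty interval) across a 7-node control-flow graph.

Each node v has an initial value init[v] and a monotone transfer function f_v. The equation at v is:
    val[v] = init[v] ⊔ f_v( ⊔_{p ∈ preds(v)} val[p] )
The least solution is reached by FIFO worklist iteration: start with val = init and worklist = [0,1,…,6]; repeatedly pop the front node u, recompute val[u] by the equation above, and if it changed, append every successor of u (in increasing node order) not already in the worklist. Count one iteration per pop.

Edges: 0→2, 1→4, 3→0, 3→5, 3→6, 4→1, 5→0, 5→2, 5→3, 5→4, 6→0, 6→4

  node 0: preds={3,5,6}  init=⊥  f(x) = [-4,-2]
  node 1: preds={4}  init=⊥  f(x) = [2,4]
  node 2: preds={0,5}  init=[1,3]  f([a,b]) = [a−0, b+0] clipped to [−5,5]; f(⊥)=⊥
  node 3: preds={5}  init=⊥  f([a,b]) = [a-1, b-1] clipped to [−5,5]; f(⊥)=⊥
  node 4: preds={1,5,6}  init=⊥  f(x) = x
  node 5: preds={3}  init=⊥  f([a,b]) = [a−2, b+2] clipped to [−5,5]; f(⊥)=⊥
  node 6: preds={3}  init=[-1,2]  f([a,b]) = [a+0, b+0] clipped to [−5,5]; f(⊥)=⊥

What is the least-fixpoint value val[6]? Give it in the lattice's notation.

[-1,2]

Worklist (8 pops):
  #1 pop 0: in=[-1,2] → [-4,-2] (was ⊥); enqueue []
  #2 pop 1: in=⊥ → [2,4] (was ⊥); enqueue []
  #3 pop 2: in=[-4,-2] → [-4,3] (was [1,3]); enqueue []
  #4 pop 3: in=⊥ → ⊥ (no change)
  #5 pop 4: in=[-1,4] → [-1,4] (was ⊥); enqueue [1]
  #6 pop 5: in=⊥ → ⊥ (no change)
  #7 pop 6: in=⊥ → [-1,2] (no change)
  #8 pop 1: in=[-1,4] → [2,4] (no change)

Fixpoint:
  val[0] = [-4,-2]
  val[1] = [2,4]
  val[2] = [-4,3]
  val[3] = ⊥
  val[4] = [-1,4]
  val[5] = ⊥
  val[6] = [-1,2]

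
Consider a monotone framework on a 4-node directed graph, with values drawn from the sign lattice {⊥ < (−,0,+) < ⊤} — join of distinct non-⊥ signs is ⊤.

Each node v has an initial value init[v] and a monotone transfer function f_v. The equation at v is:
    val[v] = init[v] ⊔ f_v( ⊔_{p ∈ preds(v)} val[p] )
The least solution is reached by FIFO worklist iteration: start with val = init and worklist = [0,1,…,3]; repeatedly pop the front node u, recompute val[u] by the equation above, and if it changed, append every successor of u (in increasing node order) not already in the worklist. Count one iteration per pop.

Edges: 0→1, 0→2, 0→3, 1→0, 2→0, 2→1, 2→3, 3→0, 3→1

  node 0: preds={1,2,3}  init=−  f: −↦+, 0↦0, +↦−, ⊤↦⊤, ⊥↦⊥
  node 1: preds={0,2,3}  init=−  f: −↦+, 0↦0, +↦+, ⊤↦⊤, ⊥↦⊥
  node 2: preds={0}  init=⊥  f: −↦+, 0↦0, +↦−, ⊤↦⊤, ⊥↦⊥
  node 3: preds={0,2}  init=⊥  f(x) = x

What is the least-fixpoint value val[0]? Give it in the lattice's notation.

Worklist (6 pops):
  #1 pop 0: in=− → ⊤ (was −); enqueue []
  #2 pop 1: in=⊤ → ⊤ (was −); enqueue [0]
  #3 pop 2: in=⊤ → ⊤ (was ⊥); enqueue [1]
  #4 pop 3: in=⊤ → ⊤ (was ⊥); enqueue []
  #5 pop 0: in=⊤ → ⊤ (no change)
  #6 pop 1: in=⊤ → ⊤ (no change)

Fixpoint:
  val[0] = ⊤
  val[1] = ⊤
  val[2] = ⊤
  val[3] = ⊤

⊤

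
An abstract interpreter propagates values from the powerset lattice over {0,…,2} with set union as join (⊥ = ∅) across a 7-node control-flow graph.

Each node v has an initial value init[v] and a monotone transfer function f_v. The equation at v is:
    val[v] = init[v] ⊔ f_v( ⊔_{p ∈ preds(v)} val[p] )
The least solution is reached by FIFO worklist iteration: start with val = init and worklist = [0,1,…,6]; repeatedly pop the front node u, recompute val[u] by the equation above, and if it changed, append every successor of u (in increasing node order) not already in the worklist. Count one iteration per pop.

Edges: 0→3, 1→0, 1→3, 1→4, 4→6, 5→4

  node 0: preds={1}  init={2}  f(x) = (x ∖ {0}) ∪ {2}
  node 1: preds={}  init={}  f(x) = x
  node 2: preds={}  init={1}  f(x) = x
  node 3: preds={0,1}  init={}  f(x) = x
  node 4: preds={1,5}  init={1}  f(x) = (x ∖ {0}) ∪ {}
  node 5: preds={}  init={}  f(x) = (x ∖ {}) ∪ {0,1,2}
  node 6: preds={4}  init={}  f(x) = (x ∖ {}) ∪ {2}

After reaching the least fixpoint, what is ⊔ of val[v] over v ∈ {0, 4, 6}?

Iteration log — 9 steps:
  step 1. node 0  ⊔preds={}  new={2}  stable
  step 2. node 1  ⊔preds={}  new={}  stable
  step 3. node 2  ⊔preds={}  new={1}  stable
  step 4. node 3  ⊔preds={2}  new={2}  old={}  +wl: 
  step 5. node 4  ⊔preds={}  new={1}  stable
  step 6. node 5  ⊔preds={}  new={0,1,2}  old={}  +wl: 4
  step 7. node 6  ⊔preds={1}  new={1,2}  old={}  +wl: 
  step 8. node 4  ⊔preds={0,1,2}  new={1,2}  old={1}  +wl: 6
  step 9. node 6  ⊔preds={1,2}  new={1,2}  stable

Least fixpoint reached:
  node 0: {2}
  node 1: {}
  node 2: {1}
  node 3: {2}
  node 4: {1,2}
  node 5: {0,1,2}
  node 6: {1,2}

{1,2}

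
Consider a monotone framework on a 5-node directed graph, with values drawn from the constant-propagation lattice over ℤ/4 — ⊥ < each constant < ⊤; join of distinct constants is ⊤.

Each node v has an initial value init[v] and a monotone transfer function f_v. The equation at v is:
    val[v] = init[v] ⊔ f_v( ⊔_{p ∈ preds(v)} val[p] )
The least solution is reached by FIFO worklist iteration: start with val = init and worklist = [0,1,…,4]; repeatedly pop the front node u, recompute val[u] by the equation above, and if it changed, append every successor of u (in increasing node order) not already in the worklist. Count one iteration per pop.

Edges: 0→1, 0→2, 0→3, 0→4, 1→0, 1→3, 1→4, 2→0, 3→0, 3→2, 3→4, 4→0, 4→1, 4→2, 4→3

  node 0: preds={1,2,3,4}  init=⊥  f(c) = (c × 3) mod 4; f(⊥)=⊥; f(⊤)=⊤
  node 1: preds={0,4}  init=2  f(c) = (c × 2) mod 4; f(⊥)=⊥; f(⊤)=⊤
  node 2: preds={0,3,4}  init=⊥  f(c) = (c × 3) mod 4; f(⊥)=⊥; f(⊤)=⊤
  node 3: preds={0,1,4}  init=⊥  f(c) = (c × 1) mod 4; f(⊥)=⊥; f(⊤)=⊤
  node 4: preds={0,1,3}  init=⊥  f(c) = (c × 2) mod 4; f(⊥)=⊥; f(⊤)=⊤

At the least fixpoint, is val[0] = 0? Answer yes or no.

Worklist (11 pops):
  #1 pop 0: in=2 → 2 (was ⊥); enqueue []
  #2 pop 1: in=2 → ⊤ (was 2); enqueue [0]
  #3 pop 2: in=2 → 2 (was ⊥); enqueue []
  #4 pop 3: in=⊤ → ⊤ (was ⊥); enqueue [2]
  #5 pop 4: in=⊤ → ⊤ (was ⊥); enqueue [1,3]
  #6 pop 0: in=⊤ → ⊤ (was 2); enqueue [4]
  #7 pop 2: in=⊤ → ⊤ (was 2); enqueue [0]
  #8 pop 1: in=⊤ → ⊤ (no change)
  #9 pop 3: in=⊤ → ⊤ (no change)
  #10 pop 4: in=⊤ → ⊤ (no change)
  #11 pop 0: in=⊤ → ⊤ (no change)

Fixpoint:
  val[0] = ⊤
  val[1] = ⊤
  val[2] = ⊤
  val[3] = ⊤
  val[4] = ⊤

no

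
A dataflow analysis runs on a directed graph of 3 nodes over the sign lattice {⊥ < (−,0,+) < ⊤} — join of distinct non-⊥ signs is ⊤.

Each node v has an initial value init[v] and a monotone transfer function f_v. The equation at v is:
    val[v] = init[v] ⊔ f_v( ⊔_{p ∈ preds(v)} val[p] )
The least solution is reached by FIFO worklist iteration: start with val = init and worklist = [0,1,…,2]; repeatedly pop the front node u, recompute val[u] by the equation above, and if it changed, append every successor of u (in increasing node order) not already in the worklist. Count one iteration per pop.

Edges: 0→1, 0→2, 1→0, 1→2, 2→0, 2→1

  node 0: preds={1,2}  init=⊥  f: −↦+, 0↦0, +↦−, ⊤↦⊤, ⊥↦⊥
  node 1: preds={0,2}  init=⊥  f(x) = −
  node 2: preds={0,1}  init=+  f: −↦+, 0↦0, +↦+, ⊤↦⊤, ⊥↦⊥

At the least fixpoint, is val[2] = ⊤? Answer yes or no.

Iteration log — 8 steps:
  step 1. node 0  ⊔preds=+  new=−  old=⊥  +wl: 
  step 2. node 1  ⊔preds=⊤  new=−  old=⊥  +wl: 0
  step 3. node 2  ⊔preds=−  new=+  stable
  step 4. node 0  ⊔preds=⊤  new=⊤  old=−  +wl: 1,2
  step 5. node 1  ⊔preds=⊤  new=−  stable
  step 6. node 2  ⊔preds=⊤  new=⊤  old=+  +wl: 0,1
  step 7. node 0  ⊔preds=⊤  new=⊤  stable
  step 8. node 1  ⊔preds=⊤  new=−  stable

Least fixpoint reached:
  node 0: ⊤
  node 1: −
  node 2: ⊤

yes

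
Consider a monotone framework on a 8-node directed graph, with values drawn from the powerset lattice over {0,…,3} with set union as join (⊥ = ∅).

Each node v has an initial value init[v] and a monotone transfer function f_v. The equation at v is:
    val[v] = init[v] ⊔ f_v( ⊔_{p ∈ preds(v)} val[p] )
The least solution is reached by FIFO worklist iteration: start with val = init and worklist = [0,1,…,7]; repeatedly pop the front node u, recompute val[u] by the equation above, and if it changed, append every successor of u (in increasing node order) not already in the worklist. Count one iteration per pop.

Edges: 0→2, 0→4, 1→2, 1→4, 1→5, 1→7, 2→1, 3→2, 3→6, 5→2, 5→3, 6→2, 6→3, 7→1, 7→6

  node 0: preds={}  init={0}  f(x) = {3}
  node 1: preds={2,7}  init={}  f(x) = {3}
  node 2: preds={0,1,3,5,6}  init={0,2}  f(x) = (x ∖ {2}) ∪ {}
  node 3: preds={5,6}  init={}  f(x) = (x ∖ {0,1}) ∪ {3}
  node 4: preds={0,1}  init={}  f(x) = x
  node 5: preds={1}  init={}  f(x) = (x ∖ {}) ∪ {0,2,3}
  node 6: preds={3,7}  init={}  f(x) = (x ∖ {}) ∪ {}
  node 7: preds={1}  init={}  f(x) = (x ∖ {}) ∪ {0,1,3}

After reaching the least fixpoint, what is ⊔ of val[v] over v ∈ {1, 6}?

Worklist (15 pops):
  #1 pop 0: in={} → {0,3} (was {0}); enqueue []
  #2 pop 1: in={0,2} → {3} (was {}); enqueue []
  #3 pop 2: in={0,3} → {0,2,3} (was {0,2}); enqueue [1]
  #4 pop 3: in={} → {3} (was {}); enqueue [2]
  #5 pop 4: in={0,3} → {0,3} (was {}); enqueue []
  #6 pop 5: in={3} → {0,2,3} (was {}); enqueue [3]
  #7 pop 6: in={3} → {3} (was {}); enqueue []
  #8 pop 7: in={3} → {0,1,3} (was {}); enqueue [6]
  #9 pop 1: in={0,1,2,3} → {3} (no change)
  #10 pop 2: in={0,2,3} → {0,2,3} (no change)
  #11 pop 3: in={0,2,3} → {2,3} (was {3}); enqueue [2]
  #12 pop 6: in={0,1,2,3} → {0,1,2,3} (was {3}); enqueue [3]
  #13 pop 2: in={0,1,2,3} → {0,1,2,3} (was {0,2,3}); enqueue [1]
  #14 pop 3: in={0,1,2,3} → {2,3} (no change)
  #15 pop 1: in={0,1,2,3} → {3} (no change)

Fixpoint:
  val[0] = {0,3}
  val[1] = {3}
  val[2] = {0,1,2,3}
  val[3] = {2,3}
  val[4] = {0,3}
  val[5] = {0,2,3}
  val[6] = {0,1,2,3}
  val[7] = {0,1,3}

{0,1,2,3}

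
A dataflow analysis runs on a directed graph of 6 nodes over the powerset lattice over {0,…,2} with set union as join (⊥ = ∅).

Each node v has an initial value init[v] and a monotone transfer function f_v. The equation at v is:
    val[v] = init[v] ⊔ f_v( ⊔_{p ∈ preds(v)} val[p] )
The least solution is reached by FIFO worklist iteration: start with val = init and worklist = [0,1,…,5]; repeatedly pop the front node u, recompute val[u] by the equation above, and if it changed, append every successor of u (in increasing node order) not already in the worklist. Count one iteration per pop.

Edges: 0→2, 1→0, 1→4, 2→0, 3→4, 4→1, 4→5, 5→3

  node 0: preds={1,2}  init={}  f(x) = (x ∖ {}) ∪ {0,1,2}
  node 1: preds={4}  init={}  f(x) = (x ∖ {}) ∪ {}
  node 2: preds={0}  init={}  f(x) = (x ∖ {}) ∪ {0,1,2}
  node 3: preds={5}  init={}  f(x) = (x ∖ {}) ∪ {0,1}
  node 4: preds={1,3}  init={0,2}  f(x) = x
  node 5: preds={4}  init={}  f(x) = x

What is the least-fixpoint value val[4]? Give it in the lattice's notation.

{0,1,2}

Iteration log — 11 steps:
  step 1. node 0  ⊔preds={}  new={0,1,2}  old={}  +wl: 
  step 2. node 1  ⊔preds={0,2}  new={0,2}  old={}  +wl: 0
  step 3. node 2  ⊔preds={0,1,2}  new={0,1,2}  old={}  +wl: 
  step 4. node 3  ⊔preds={}  new={0,1}  old={}  +wl: 
  step 5. node 4  ⊔preds={0,1,2}  new={0,1,2}  old={0,2}  +wl: 1
  step 6. node 5  ⊔preds={0,1,2}  new={0,1,2}  old={}  +wl: 3
  step 7. node 0  ⊔preds={0,1,2}  new={0,1,2}  stable
  step 8. node 1  ⊔preds={0,1,2}  new={0,1,2}  old={0,2}  +wl: 0,4
  step 9. node 3  ⊔preds={0,1,2}  new={0,1,2}  old={0,1}  +wl: 
  step 10. node 0  ⊔preds={0,1,2}  new={0,1,2}  stable
  step 11. node 4  ⊔preds={0,1,2}  new={0,1,2}  stable

Least fixpoint reached:
  node 0: {0,1,2}
  node 1: {0,1,2}
  node 2: {0,1,2}
  node 3: {0,1,2}
  node 4: {0,1,2}
  node 5: {0,1,2}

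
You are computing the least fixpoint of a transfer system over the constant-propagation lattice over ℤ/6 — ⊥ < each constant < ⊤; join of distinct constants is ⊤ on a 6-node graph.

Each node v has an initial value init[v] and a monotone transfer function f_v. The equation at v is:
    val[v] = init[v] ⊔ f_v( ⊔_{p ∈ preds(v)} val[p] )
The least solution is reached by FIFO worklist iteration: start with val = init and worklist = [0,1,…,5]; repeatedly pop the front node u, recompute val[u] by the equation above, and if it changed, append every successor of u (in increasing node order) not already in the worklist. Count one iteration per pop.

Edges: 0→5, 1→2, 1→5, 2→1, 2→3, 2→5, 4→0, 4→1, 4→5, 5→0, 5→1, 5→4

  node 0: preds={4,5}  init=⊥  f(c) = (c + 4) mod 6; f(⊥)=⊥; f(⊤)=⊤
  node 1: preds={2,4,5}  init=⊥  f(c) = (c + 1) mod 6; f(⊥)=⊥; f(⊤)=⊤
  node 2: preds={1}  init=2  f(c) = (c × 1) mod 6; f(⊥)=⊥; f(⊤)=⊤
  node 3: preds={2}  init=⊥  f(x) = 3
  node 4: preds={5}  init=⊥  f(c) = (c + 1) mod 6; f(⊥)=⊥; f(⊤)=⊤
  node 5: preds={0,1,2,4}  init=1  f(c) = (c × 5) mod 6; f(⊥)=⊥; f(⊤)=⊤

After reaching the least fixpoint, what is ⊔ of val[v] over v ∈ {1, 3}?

⊤

Worklist (12 pops):
  #1 pop 0: in=1 → 5 (was ⊥); enqueue []
  #2 pop 1: in=⊤ → ⊤ (was ⊥); enqueue []
  #3 pop 2: in=⊤ → ⊤ (was 2); enqueue [1]
  #4 pop 3: in=⊤ → 3 (was ⊥); enqueue []
  #5 pop 4: in=1 → 2 (was ⊥); enqueue [0]
  #6 pop 5: in=⊤ → ⊤ (was 1); enqueue [4]
  #7 pop 1: in=⊤ → ⊤ (no change)
  #8 pop 0: in=⊤ → ⊤ (was 5); enqueue [5]
  #9 pop 4: in=⊤ → ⊤ (was 2); enqueue [0,1]
  #10 pop 5: in=⊤ → ⊤ (no change)
  #11 pop 0: in=⊤ → ⊤ (no change)
  #12 pop 1: in=⊤ → ⊤ (no change)

Fixpoint:
  val[0] = ⊤
  val[1] = ⊤
  val[2] = ⊤
  val[3] = 3
  val[4] = ⊤
  val[5] = ⊤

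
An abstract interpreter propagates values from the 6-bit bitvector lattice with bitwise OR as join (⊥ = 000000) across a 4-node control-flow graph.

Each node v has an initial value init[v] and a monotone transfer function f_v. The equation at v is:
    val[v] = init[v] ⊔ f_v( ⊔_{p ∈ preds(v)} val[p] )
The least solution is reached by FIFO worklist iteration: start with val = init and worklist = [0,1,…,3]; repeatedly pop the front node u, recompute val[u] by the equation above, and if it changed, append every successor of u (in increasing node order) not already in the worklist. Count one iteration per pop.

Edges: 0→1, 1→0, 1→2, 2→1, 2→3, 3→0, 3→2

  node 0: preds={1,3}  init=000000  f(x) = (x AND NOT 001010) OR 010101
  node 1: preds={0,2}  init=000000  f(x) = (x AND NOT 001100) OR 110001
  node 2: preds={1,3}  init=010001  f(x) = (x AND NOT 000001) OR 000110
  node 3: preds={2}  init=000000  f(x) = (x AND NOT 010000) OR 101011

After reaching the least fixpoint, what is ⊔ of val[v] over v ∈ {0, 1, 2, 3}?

111111

Worklist (10 pops):
  #1 pop 0: in=000000 → 010101 (was 000000); enqueue []
  #2 pop 1: in=010101 → 110001 (was 000000); enqueue [0]
  #3 pop 2: in=110001 → 110111 (was 010001); enqueue [1]
  #4 pop 3: in=110111 → 101111 (was 000000); enqueue [2]
  #5 pop 0: in=111111 → 110101 (was 010101); enqueue []
  #6 pop 1: in=110111 → 110011 (was 110001); enqueue [0]
  #7 pop 2: in=111111 → 111111 (was 110111); enqueue [1,3]
  #8 pop 0: in=111111 → 110101 (no change)
  #9 pop 1: in=111111 → 110011 (no change)
  #10 pop 3: in=111111 → 101111 (no change)

Fixpoint:
  val[0] = 110101
  val[1] = 110011
  val[2] = 111111
  val[3] = 101111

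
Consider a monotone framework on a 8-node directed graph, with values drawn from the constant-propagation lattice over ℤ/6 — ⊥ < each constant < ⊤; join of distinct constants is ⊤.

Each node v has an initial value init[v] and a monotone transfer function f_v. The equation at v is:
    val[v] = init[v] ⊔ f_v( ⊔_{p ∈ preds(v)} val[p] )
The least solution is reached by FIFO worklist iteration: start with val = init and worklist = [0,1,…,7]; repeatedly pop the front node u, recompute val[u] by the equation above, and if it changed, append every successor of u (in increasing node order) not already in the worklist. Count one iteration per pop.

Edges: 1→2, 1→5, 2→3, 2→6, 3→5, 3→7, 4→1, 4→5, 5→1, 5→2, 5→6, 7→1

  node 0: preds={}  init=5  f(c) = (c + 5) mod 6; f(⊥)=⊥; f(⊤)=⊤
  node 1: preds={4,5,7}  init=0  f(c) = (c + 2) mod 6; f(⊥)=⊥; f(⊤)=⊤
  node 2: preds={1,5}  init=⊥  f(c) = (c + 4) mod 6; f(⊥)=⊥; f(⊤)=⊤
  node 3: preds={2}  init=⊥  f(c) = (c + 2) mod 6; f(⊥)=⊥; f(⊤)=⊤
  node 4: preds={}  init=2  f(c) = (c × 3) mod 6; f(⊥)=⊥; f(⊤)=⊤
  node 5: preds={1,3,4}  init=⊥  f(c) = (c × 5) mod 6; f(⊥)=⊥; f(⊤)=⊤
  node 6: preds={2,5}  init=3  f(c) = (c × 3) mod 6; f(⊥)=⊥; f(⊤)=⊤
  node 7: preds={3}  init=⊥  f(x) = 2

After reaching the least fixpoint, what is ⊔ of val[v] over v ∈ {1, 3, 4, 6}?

⊤

Trace (10 dequeues):
  [1] u=0 | in ⊥ | out 5 | ==
  [2] u=1 | in 2 | out ⊤ | prev 0 | push {}
  [3] u=2 | in ⊤ | out ⊤ | prev ⊥ | push {}
  [4] u=3 | in ⊤ | out ⊤ | prev ⊥ | push {}
  [5] u=4 | in ⊥ | out 2 | ==
  [6] u=5 | in ⊤ | out ⊤ | prev ⊥ | push {1,2}
  [7] u=6 | in ⊤ | out ⊤ | prev 3 | push {}
  [8] u=7 | in ⊤ | out 2 | prev ⊥ | push {}
  [9] u=1 | in ⊤ | out ⊤ | ==
  [10] u=2 | in ⊤ | out ⊤ | ==

Converged values:
  [0] 5
  [1] ⊤
  [2] ⊤
  [3] ⊤
  [4] 2
  [5] ⊤
  [6] ⊤
  [7] 2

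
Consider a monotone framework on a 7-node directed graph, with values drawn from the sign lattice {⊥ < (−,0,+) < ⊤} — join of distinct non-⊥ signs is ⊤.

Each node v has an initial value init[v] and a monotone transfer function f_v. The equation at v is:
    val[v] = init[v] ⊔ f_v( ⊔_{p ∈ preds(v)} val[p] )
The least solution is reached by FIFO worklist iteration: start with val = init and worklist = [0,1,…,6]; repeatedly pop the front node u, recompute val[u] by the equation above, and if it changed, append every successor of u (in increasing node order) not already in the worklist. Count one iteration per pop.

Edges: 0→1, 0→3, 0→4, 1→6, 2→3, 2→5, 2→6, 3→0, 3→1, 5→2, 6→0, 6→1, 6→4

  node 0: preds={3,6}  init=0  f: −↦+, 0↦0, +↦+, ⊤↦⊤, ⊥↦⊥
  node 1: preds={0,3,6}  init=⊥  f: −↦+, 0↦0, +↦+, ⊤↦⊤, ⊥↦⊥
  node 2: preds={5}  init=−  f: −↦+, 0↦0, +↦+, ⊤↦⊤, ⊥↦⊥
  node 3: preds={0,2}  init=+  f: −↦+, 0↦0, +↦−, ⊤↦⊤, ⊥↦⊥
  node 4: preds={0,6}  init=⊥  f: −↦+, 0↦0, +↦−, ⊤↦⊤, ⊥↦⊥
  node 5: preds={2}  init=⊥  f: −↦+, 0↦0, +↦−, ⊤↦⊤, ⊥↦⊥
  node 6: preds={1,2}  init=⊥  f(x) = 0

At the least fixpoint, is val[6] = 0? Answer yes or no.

yes

Worklist (15 pops):
  #1 pop 0: in=+ → ⊤ (was 0); enqueue []
  #2 pop 1: in=⊤ → ⊤ (was ⊥); enqueue []
  #3 pop 2: in=⊥ → − (no change)
  #4 pop 3: in=⊤ → ⊤ (was +); enqueue [0,1]
  #5 pop 4: in=⊤ → ⊤ (was ⊥); enqueue []
  #6 pop 5: in=− → + (was ⊥); enqueue [2]
  #7 pop 6: in=⊤ → 0 (was ⊥); enqueue [4]
  #8 pop 0: in=⊤ → ⊤ (no change)
  #9 pop 1: in=⊤ → ⊤ (no change)
  #10 pop 2: in=+ → ⊤ (was −); enqueue [3,5,6]
  #11 pop 4: in=⊤ → ⊤ (no change)
  #12 pop 3: in=⊤ → ⊤ (no change)
  #13 pop 5: in=⊤ → ⊤ (was +); enqueue [2]
  #14 pop 6: in=⊤ → 0 (no change)
  #15 pop 2: in=⊤ → ⊤ (no change)

Fixpoint:
  val[0] = ⊤
  val[1] = ⊤
  val[2] = ⊤
  val[3] = ⊤
  val[4] = ⊤
  val[5] = ⊤
  val[6] = 0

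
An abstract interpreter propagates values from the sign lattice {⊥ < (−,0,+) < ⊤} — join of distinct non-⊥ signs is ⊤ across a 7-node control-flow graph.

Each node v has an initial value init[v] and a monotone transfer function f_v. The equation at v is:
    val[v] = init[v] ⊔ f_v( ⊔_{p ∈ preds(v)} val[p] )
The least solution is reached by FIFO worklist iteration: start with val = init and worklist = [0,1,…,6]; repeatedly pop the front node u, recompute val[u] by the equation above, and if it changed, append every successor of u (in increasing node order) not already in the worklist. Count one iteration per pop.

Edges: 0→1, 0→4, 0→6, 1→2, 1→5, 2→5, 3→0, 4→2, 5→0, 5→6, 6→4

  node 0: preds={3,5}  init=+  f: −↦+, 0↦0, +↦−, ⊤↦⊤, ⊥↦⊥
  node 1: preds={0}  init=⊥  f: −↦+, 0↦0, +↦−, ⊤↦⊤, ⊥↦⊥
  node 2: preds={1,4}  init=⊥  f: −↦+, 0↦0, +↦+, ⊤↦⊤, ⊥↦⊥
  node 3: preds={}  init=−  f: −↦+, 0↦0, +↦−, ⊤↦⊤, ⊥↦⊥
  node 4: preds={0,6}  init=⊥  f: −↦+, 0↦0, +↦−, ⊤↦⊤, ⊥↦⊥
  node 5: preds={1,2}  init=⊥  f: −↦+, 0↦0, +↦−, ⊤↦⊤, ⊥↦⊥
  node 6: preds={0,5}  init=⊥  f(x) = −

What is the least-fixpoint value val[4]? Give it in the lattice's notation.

Iteration log — 14 steps:
  step 1. node 0  ⊔preds=−  new=+  stable
  step 2. node 1  ⊔preds=+  new=−  old=⊥  +wl: 
  step 3. node 2  ⊔preds=−  new=+  old=⊥  +wl: 
  step 4. node 3  ⊔preds=⊥  new=−  stable
  step 5. node 4  ⊔preds=+  new=−  old=⊥  +wl: 2
  step 6. node 5  ⊔preds=⊤  new=⊤  old=⊥  +wl: 0
  step 7. node 6  ⊔preds=⊤  new=−  old=⊥  +wl: 4
  step 8. node 2  ⊔preds=−  new=+  stable
  step 9. node 0  ⊔preds=⊤  new=⊤  old=+  +wl: 1,6
  step 10. node 4  ⊔preds=⊤  new=⊤  old=−  +wl: 2
  step 11. node 1  ⊔preds=⊤  new=⊤  old=−  +wl: 5
  step 12. node 6  ⊔preds=⊤  new=−  stable
  step 13. node 2  ⊔preds=⊤  new=⊤  old=+  +wl: 
  step 14. node 5  ⊔preds=⊤  new=⊤  stable

Least fixpoint reached:
  node 0: ⊤
  node 1: ⊤
  node 2: ⊤
  node 3: −
  node 4: ⊤
  node 5: ⊤
  node 6: −

⊤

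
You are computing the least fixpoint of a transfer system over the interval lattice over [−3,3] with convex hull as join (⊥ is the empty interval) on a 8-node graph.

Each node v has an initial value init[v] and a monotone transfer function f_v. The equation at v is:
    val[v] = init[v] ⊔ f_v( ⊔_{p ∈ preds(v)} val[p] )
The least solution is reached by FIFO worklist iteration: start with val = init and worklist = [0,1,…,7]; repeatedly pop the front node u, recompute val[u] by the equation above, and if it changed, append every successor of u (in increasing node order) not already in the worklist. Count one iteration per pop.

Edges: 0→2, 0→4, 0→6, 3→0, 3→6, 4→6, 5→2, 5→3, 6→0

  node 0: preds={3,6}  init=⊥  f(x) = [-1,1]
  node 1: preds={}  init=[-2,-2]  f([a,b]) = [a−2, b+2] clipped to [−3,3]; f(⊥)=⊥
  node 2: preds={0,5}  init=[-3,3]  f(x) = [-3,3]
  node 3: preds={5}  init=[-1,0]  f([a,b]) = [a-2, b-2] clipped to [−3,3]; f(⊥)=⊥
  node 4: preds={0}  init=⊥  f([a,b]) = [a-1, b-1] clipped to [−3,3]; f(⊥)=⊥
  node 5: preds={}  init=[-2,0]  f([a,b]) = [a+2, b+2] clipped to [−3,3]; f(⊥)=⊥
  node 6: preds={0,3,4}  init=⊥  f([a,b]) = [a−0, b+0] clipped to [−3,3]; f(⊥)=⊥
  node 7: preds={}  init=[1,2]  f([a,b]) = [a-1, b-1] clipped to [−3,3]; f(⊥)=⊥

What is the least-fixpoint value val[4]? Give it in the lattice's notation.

[-2,0]

Iteration log — 9 steps:
  step 1. node 0  ⊔preds=[-1,0]  new=[-1,1]  old=⊥  +wl: 
  step 2. node 1  ⊔preds=⊥  new=[-2,-2]  stable
  step 3. node 2  ⊔preds=[-2,1]  new=[-3,3]  stable
  step 4. node 3  ⊔preds=[-2,0]  new=[-3,0]  old=[-1,0]  +wl: 0
  step 5. node 4  ⊔preds=[-1,1]  new=[-2,0]  old=⊥  +wl: 
  step 6. node 5  ⊔preds=⊥  new=[-2,0]  stable
  step 7. node 6  ⊔preds=[-3,1]  new=[-3,1]  old=⊥  +wl: 
  step 8. node 7  ⊔preds=⊥  new=[1,2]  stable
  step 9. node 0  ⊔preds=[-3,1]  new=[-1,1]  stable

Least fixpoint reached:
  node 0: [-1,1]
  node 1: [-2,-2]
  node 2: [-3,3]
  node 3: [-3,0]
  node 4: [-2,0]
  node 5: [-2,0]
  node 6: [-3,1]
  node 7: [1,2]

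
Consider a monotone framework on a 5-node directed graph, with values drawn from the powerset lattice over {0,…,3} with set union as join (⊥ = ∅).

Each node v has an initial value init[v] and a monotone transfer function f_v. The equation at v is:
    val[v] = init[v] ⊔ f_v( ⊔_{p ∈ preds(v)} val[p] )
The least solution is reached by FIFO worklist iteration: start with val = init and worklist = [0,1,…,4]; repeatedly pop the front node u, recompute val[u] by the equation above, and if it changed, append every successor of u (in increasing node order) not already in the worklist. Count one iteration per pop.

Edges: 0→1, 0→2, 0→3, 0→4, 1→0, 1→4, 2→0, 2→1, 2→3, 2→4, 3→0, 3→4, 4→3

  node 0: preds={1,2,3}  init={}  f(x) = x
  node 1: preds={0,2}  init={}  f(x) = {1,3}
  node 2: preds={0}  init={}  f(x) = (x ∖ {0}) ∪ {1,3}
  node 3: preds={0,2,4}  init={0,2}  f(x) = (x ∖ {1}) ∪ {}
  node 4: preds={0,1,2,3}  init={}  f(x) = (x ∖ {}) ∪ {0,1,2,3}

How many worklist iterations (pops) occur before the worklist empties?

10

Iteration log — 10 steps:
  step 1. node 0  ⊔preds={0,2}  new={0,2}  old={}  +wl: 
  step 2. node 1  ⊔preds={0,2}  new={1,3}  old={}  +wl: 0
  step 3. node 2  ⊔preds={0,2}  new={1,2,3}  old={}  +wl: 1
  step 4. node 3  ⊔preds={0,1,2,3}  new={0,2,3}  old={0,2}  +wl: 
  step 5. node 4  ⊔preds={0,1,2,3}  new={0,1,2,3}  old={}  +wl: 3
  step 6. node 0  ⊔preds={0,1,2,3}  new={0,1,2,3}  old={0,2}  +wl: 2,4
  step 7. node 1  ⊔preds={0,1,2,3}  new={1,3}  stable
  step 8. node 3  ⊔preds={0,1,2,3}  new={0,2,3}  stable
  step 9. node 2  ⊔preds={0,1,2,3}  new={1,2,3}  stable
  step 10. node 4  ⊔preds={0,1,2,3}  new={0,1,2,3}  stable

Least fixpoint reached:
  node 0: {0,1,2,3}
  node 1: {1,3}
  node 2: {1,2,3}
  node 3: {0,2,3}
  node 4: {0,1,2,3}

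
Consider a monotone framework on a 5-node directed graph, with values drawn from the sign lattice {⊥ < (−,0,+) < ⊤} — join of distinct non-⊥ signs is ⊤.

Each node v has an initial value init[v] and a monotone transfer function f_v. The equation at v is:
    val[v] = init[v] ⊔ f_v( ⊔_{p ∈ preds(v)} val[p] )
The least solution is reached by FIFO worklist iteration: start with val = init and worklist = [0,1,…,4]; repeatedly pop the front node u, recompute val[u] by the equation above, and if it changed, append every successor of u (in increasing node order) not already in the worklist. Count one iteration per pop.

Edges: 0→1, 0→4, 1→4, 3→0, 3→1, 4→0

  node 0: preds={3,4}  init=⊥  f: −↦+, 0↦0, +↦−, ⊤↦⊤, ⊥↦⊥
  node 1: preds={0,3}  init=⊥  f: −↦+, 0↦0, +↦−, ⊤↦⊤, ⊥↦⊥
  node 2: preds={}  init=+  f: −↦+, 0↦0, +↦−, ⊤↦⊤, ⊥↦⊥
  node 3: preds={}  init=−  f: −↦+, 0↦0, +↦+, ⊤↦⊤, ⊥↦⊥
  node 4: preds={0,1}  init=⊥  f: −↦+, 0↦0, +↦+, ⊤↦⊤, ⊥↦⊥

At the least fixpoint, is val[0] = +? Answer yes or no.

Trace (8 dequeues):
  [1] u=0 | in − | out + | prev ⊥ | push {}
  [2] u=1 | in ⊤ | out ⊤ | prev ⊥ | push {}
  [3] u=2 | in ⊥ | out + | ==
  [4] u=3 | in ⊥ | out − | ==
  [5] u=4 | in ⊤ | out ⊤ | prev ⊥ | push {0}
  [6] u=0 | in ⊤ | out ⊤ | prev + | push {1,4}
  [7] u=1 | in ⊤ | out ⊤ | ==
  [8] u=4 | in ⊤ | out ⊤ | ==

Converged values:
  [0] ⊤
  [1] ⊤
  [2] +
  [3] −
  [4] ⊤

no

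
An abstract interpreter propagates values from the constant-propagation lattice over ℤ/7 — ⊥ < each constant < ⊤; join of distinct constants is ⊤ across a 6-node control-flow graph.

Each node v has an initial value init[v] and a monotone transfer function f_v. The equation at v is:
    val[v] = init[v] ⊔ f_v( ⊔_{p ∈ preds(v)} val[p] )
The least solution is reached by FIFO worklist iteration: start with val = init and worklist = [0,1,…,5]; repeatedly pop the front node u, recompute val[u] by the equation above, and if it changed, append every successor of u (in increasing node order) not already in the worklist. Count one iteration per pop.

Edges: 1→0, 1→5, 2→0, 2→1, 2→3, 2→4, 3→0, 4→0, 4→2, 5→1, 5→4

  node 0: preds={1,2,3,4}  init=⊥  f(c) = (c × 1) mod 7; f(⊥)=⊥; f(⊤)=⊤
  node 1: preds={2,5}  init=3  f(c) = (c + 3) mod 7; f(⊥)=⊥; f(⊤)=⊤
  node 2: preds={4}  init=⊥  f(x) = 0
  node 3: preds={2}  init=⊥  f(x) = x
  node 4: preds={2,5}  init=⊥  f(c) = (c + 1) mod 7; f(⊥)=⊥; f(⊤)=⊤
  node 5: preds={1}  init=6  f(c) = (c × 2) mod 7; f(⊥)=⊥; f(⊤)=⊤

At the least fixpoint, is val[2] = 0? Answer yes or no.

yes

Iteration log — 10 steps:
  step 1. node 0  ⊔preds=3  new=3  old=⊥  +wl: 
  step 2. node 1  ⊔preds=6  new=⊤  old=3  +wl: 0
  step 3. node 2  ⊔preds=⊥  new=0  old=⊥  +wl: 1
  step 4. node 3  ⊔preds=0  new=0  old=⊥  +wl: 
  step 5. node 4  ⊔preds=⊤  new=⊤  old=⊥  +wl: 2
  step 6. node 5  ⊔preds=⊤  new=⊤  old=6  +wl: 4
  step 7. node 0  ⊔preds=⊤  new=⊤  old=3  +wl: 
  step 8. node 1  ⊔preds=⊤  new=⊤  stable
  step 9. node 2  ⊔preds=⊤  new=0  stable
  step 10. node 4  ⊔preds=⊤  new=⊤  stable

Least fixpoint reached:
  node 0: ⊤
  node 1: ⊤
  node 2: 0
  node 3: 0
  node 4: ⊤
  node 5: ⊤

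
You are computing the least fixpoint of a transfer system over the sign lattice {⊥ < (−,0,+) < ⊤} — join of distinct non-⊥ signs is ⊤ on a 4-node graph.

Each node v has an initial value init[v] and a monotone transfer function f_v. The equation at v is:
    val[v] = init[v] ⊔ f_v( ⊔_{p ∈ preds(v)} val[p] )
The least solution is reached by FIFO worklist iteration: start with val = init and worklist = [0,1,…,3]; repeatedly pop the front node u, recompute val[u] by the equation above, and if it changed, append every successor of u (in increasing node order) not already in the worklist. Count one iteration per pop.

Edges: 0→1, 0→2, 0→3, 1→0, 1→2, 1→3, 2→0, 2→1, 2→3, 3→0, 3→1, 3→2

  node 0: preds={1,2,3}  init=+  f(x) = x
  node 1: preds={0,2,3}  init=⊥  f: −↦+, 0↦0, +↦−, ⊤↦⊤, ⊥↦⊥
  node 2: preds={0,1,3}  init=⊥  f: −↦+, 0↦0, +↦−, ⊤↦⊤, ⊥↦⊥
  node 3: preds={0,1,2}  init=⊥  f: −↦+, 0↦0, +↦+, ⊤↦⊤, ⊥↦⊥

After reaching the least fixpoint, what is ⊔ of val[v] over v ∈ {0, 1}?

⊤

Worklist (9 pops):
  #1 pop 0: in=⊥ → + (no change)
  #2 pop 1: in=+ → − (was ⊥); enqueue [0]
  #3 pop 2: in=⊤ → ⊤ (was ⊥); enqueue [1]
  #4 pop 3: in=⊤ → ⊤ (was ⊥); enqueue [2]
  #5 pop 0: in=⊤ → ⊤ (was +); enqueue [3]
  #6 pop 1: in=⊤ → ⊤ (was −); enqueue [0]
  #7 pop 2: in=⊤ → ⊤ (no change)
  #8 pop 3: in=⊤ → ⊤ (no change)
  #9 pop 0: in=⊤ → ⊤ (no change)

Fixpoint:
  val[0] = ⊤
  val[1] = ⊤
  val[2] = ⊤
  val[3] = ⊤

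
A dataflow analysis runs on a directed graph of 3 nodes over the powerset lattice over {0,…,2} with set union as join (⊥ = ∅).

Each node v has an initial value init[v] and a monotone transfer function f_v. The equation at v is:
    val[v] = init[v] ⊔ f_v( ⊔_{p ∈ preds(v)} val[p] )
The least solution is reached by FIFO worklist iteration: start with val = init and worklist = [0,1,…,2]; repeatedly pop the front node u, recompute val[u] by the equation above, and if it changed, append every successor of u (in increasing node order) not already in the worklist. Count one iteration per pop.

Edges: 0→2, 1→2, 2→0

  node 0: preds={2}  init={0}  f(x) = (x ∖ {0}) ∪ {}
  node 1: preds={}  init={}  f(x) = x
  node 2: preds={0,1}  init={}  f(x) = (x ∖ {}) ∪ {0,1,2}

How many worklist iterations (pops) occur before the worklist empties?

Worklist (5 pops):
  #1 pop 0: in={} → {0} (no change)
  #2 pop 1: in={} → {} (no change)
  #3 pop 2: in={0} → {0,1,2} (was {}); enqueue [0]
  #4 pop 0: in={0,1,2} → {0,1,2} (was {0}); enqueue [2]
  #5 pop 2: in={0,1,2} → {0,1,2} (no change)

Fixpoint:
  val[0] = {0,1,2}
  val[1] = {}
  val[2] = {0,1,2}

5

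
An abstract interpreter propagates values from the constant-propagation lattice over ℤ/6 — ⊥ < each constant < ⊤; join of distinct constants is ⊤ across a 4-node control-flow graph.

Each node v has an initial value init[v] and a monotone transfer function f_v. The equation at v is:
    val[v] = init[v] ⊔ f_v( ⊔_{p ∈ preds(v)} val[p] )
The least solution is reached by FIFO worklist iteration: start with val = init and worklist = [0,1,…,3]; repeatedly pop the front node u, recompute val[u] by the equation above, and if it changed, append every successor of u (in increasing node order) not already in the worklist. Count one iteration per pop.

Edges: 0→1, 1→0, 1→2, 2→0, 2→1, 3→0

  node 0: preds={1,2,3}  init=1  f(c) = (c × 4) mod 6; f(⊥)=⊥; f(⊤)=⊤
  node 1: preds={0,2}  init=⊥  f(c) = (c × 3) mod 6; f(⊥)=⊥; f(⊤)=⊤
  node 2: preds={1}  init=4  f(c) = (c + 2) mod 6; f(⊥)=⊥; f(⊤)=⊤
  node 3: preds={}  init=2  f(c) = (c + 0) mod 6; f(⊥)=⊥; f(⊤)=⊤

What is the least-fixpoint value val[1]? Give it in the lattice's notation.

⊤

Iteration log — 6 steps:
  step 1. node 0  ⊔preds=⊤  new=⊤  old=1  +wl: 
  step 2. node 1  ⊔preds=⊤  new=⊤  old=⊥  +wl: 0
  step 3. node 2  ⊔preds=⊤  new=⊤  old=4  +wl: 1
  step 4. node 3  ⊔preds=⊥  new=2  stable
  step 5. node 0  ⊔preds=⊤  new=⊤  stable
  step 6. node 1  ⊔preds=⊤  new=⊤  stable

Least fixpoint reached:
  node 0: ⊤
  node 1: ⊤
  node 2: ⊤
  node 3: 2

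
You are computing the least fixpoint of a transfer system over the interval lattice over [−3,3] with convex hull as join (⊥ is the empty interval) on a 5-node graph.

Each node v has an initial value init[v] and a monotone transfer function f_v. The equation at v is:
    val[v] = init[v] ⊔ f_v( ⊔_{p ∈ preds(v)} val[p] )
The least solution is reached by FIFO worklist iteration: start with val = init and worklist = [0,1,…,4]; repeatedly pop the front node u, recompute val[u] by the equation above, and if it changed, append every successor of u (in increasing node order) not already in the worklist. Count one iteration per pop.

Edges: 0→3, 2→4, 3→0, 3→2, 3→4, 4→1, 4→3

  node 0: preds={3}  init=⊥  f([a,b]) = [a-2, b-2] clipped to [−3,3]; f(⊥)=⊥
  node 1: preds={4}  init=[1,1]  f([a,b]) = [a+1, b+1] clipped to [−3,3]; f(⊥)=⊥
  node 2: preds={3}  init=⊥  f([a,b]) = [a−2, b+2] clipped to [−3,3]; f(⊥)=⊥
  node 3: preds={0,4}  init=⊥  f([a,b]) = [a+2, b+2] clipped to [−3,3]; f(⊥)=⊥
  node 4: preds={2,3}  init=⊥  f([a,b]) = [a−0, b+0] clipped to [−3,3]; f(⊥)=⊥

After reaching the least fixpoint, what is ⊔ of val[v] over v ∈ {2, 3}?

⊥

Iteration log — 5 steps:
  step 1. node 0  ⊔preds=⊥  new=⊥  stable
  step 2. node 1  ⊔preds=⊥  new=[1,1]  stable
  step 3. node 2  ⊔preds=⊥  new=⊥  stable
  step 4. node 3  ⊔preds=⊥  new=⊥  stable
  step 5. node 4  ⊔preds=⊥  new=⊥  stable

Least fixpoint reached:
  node 0: ⊥
  node 1: [1,1]
  node 2: ⊥
  node 3: ⊥
  node 4: ⊥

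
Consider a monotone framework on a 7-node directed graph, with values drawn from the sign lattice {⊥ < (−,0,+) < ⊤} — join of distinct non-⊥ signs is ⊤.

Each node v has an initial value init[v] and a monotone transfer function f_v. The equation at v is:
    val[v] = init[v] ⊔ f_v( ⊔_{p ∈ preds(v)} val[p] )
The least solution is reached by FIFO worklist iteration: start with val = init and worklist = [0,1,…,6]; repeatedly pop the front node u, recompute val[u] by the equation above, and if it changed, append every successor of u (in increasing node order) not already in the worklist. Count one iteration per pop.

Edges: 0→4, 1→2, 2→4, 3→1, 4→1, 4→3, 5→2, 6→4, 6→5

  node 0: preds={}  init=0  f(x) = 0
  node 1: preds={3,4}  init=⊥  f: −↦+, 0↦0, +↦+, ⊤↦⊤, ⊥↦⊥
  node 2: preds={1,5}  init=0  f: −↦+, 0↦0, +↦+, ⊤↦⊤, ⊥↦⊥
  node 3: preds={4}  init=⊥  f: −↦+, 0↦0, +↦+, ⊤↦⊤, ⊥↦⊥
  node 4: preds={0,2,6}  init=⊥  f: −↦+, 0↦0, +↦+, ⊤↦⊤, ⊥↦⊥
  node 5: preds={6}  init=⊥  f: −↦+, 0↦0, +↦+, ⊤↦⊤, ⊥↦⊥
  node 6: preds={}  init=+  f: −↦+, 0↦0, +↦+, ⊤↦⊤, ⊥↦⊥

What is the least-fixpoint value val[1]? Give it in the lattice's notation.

⊤

Iteration log — 12 steps:
  step 1. node 0  ⊔preds=⊥  new=0  stable
  step 2. node 1  ⊔preds=⊥  new=⊥  stable
  step 3. node 2  ⊔preds=⊥  new=0  stable
  step 4. node 3  ⊔preds=⊥  new=⊥  stable
  step 5. node 4  ⊔preds=⊤  new=⊤  old=⊥  +wl: 1,3
  step 6. node 5  ⊔preds=+  new=+  old=⊥  +wl: 2
  step 7. node 6  ⊔preds=⊥  new=+  stable
  step 8. node 1  ⊔preds=⊤  new=⊤  old=⊥  +wl: 
  step 9. node 3  ⊔preds=⊤  new=⊤  old=⊥  +wl: 1
  step 10. node 2  ⊔preds=⊤  new=⊤  old=0  +wl: 4
  step 11. node 1  ⊔preds=⊤  new=⊤  stable
  step 12. node 4  ⊔preds=⊤  new=⊤  stable

Least fixpoint reached:
  node 0: 0
  node 1: ⊤
  node 2: ⊤
  node 3: ⊤
  node 4: ⊤
  node 5: +
  node 6: +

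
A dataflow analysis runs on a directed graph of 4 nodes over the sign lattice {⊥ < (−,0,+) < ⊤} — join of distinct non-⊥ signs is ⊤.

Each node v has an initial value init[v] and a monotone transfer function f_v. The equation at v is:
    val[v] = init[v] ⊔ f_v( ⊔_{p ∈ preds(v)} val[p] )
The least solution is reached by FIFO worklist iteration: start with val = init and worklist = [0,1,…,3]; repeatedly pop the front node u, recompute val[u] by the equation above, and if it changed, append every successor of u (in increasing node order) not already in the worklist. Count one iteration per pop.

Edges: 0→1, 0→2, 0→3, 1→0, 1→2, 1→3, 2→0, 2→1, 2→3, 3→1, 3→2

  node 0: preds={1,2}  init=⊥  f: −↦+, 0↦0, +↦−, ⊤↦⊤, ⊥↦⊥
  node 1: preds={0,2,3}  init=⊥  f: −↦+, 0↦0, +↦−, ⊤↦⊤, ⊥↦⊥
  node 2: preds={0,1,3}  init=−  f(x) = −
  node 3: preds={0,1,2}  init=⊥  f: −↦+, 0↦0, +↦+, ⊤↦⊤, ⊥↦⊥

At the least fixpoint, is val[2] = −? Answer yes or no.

yes

Iteration log — 8 steps:
  step 1. node 0  ⊔preds=−  new=+  old=⊥  +wl: 
  step 2. node 1  ⊔preds=⊤  new=⊤  old=⊥  +wl: 0
  step 3. node 2  ⊔preds=⊤  new=−  stable
  step 4. node 3  ⊔preds=⊤  new=⊤  old=⊥  +wl: 1,2
  step 5. node 0  ⊔preds=⊤  new=⊤  old=+  +wl: 3
  step 6. node 1  ⊔preds=⊤  new=⊤  stable
  step 7. node 2  ⊔preds=⊤  new=−  stable
  step 8. node 3  ⊔preds=⊤  new=⊤  stable

Least fixpoint reached:
  node 0: ⊤
  node 1: ⊤
  node 2: −
  node 3: ⊤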